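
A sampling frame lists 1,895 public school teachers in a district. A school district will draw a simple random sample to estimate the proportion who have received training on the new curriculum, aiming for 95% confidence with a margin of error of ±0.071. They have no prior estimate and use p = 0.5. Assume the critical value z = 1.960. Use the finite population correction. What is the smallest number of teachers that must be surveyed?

Unadjusted: n₀ = 1.960² × 0.50 × 0.50 / 0.071² ≈ 190.52, so n₀ = 191.
Finite population correction with N = 1,895: n = n₀ / (1 + (n₀−1)/N) = 191 / (1 + 190/1895) = 191 / 1.1003 ≈ 173.59.
Rounding up, n = 174.

174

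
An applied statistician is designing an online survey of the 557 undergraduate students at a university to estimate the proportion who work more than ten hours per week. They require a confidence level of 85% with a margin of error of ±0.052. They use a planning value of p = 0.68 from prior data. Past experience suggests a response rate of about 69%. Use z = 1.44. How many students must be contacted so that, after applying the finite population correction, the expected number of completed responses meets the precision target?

187

Completed interviews needed (unadjusted): n₀ = 1.44² × 0.2176 / 0.052² ≈ 166.87 → 167.
FPC for N = 557: n = 167 / (1 + 166/557) = 167 / 1.2980 ≈ 128.66 → 129.
At a 69% response rate, contacts needed = 129 / 0.69 ≈ 186.96 → 187.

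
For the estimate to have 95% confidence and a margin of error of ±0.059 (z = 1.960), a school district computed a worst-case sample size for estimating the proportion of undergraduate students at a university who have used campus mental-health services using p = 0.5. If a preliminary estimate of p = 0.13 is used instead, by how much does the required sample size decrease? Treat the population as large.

Conservative (p = 0.5): n = 1.960² × 0.25 / 0.059² ≈ 275.90 → 276.
Using p = 0.13: p(1−p) = 0.1131, so n = 1.960² × 0.1131 / 0.059² ≈ 124.82 → 125.
Reduction: 276 − 125 = 151.

151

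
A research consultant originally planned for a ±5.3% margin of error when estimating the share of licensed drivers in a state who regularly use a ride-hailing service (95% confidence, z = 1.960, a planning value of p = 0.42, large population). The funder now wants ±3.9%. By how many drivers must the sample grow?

At ±5.3%: n = 1.960² × 0.2436 / 0.053² ≈ 333.15 → 334.
At ±3.9%: n = 1.960² × 0.2436 / 0.039² ≈ 615.26 → 616.
Additional respondents: 616 − 334 = 282.

282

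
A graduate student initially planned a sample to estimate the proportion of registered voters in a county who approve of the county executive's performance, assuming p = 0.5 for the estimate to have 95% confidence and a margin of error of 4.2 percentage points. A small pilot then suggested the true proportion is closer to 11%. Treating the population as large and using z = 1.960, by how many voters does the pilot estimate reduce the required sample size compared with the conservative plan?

331

Conservative (p = 0.5): n = 1.960² × 0.25 / 0.042² ≈ 544.44 → 545.
Using p = 0.11: p(1−p) = 0.0979, so n = 1.960² × 0.0979 / 0.042² ≈ 213.20 → 214.
Reduction: 545 − 214 = 331.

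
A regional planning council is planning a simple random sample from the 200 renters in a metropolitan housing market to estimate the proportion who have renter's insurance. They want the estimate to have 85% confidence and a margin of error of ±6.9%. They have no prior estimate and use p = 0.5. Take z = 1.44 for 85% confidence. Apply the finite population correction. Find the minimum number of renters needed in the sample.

71

Unadjusted: n₀ = 1.44² × 0.50 × 0.50 / 0.069² ≈ 108.88, so n₀ = 109.
Finite population correction with N = 200: n = n₀ / (1 + (n₀−1)/N) = 109 / (1 + 108/200) = 109 / 1.5400 ≈ 70.78.
Rounding up, n = 71.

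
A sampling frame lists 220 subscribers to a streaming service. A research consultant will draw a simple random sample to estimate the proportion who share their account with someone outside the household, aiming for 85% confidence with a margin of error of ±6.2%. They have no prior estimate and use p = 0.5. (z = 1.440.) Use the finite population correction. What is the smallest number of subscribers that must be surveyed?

Unadjusted: n₀ = 1.440² × 0.50 × 0.50 / 0.062² ≈ 134.86, so n₀ = 135.
Finite population correction with N = 220: n = n₀ / (1 + (n₀−1)/N) = 135 / (1 + 134/220) = 135 / 1.6091 ≈ 83.90.
Rounding up, n = 84.

84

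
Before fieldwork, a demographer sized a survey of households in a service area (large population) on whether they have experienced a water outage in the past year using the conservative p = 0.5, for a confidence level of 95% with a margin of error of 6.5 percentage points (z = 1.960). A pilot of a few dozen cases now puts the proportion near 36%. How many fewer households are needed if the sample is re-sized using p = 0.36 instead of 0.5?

18

Conservative (p = 0.5): n = 1.960² × 0.25 / 0.065² ≈ 227.31 → 228.
Using p = 0.36: p(1−p) = 0.2304, so n = 1.960² × 0.2304 / 0.065² ≈ 209.49 → 210.
Reduction: 228 − 210 = 18.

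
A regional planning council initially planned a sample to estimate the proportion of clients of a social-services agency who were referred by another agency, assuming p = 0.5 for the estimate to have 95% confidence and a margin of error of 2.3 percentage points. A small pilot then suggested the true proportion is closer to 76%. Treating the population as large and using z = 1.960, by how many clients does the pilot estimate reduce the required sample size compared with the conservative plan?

Conservative (p = 0.5): n = 1.960² × 0.25 / 0.023² ≈ 1815.50 → 1816.
Using p = 0.76: p(1−p) = 0.1824, so n = 1.960² × 0.1824 / 0.023² ≈ 1324.59 → 1325.
Reduction: 1816 − 1325 = 491.

491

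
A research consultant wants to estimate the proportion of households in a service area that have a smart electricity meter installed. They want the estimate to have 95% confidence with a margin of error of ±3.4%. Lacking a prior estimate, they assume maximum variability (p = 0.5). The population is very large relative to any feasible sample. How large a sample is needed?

831

For 95% confidence, z = 1.96.
With p = 0.5, p(1−p) = 0.25.
n = z²·p(1−p)/E² = 1.96² × 0.2500 / 0.034² = 3.8416 × 0.2500 / 0.001156 ≈ 830.80.
Rounding up gives n = 831.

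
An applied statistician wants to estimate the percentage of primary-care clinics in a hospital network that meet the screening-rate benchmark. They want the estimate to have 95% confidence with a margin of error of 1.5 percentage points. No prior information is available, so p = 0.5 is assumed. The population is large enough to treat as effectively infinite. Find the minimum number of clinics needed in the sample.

4269

For 95% confidence, z = 1.96.
With p = 0.5, p(1−p) = 0.25.
n = z²·p(1−p)/E² = 1.96² × 0.2500 / 0.015² = 3.8416 × 0.2500 / 0.000225 ≈ 4268.44.
Rounding up gives n = 4269.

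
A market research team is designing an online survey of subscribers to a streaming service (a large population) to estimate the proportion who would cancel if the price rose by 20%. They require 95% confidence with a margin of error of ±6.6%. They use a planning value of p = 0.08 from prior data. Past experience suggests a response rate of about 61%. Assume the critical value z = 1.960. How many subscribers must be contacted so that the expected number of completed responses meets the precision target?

107

Completed interviews needed: n₀ = 1.960² × 0.0736 / 0.066² ≈ 64.91 → 65.
At a 61% response rate, contacts needed = 65 / 0.61 ≈ 106.56 → 107.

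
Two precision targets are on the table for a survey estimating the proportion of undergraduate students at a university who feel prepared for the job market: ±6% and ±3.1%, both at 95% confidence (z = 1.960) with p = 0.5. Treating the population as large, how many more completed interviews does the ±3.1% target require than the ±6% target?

At ±6%: n = 1.960² × 0.2500 / 0.060² ≈ 266.78 → 267.
At ±3.1%: n = 1.960² × 0.2500 / 0.031² ≈ 999.38 → 1000.
Additional respondents: 1000 − 267 = 733.

733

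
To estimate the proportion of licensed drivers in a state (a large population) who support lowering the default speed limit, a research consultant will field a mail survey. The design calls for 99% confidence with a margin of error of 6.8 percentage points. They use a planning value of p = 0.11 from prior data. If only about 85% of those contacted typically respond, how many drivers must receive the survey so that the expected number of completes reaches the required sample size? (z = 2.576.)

166

Completed interviews needed: n₀ = 2.576² × 0.0979 / 0.068² ≈ 140.49 → 141.
At an 85% response rate, contacts needed = 141 / 0.85 ≈ 165.88 → 166.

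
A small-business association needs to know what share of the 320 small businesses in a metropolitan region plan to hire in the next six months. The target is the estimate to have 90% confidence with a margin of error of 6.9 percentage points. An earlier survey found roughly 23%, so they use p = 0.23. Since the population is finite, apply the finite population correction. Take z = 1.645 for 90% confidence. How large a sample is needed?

77

Unadjusted: n₀ = 1.645² × 0.23 × 0.77 / 0.069² ≈ 100.66, so n₀ = 101.
Finite population correction with N = 320: n = n₀ / (1 + (n₀−1)/N) = 101 / (1 + 100/320) = 101 / 1.3125 ≈ 76.95.
Rounding up, n = 77.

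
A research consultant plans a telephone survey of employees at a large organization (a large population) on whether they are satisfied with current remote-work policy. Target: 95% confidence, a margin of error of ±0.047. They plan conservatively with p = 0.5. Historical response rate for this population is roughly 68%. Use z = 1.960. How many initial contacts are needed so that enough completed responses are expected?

640

Completed interviews needed: n₀ = 1.960² × 0.2500 / 0.047² ≈ 434.77 → 435.
At a 68% response rate, contacts needed = 435 / 0.68 ≈ 639.71 → 640.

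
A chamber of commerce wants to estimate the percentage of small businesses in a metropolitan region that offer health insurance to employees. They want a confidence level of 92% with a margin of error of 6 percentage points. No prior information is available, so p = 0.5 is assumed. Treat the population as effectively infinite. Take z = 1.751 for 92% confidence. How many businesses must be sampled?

With p = 0.5, p(1−p) = 0.25.
n = z²·p(1−p)/E² = 1.751² × 0.2500 / 0.060² = 3.0660 × 0.2500 / 0.003600 ≈ 212.92.
Rounding up gives n = 213.

213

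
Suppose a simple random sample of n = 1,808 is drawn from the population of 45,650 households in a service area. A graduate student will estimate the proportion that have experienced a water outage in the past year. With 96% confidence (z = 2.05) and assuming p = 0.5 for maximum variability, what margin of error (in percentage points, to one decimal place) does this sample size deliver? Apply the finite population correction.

Finite-population factor: (N−n)/(N−1) = (45650−1808)/(45650−1) = 0.9604.
SE(p̂) = √[p(1−p)/n · (N−n)/(N−1)] = √[0.2500/1808 × 0.9604] = 0.01152.
E = z × SE = 2.05 × 0.01152 = 0.02362 ≈ 2.4 percentage points.

2.4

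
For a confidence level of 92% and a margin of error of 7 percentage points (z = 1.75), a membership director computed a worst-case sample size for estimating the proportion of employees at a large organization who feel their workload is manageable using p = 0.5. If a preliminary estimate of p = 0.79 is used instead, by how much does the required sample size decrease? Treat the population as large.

53

Conservative (p = 0.5): n = 1.75² × 0.25 / 0.070² ≈ 156.25 → 157.
Using p = 0.79: p(1−p) = 0.1659, so n = 1.75² × 0.1659 / 0.070² ≈ 103.69 → 104.
Reduction: 157 − 104 = 53.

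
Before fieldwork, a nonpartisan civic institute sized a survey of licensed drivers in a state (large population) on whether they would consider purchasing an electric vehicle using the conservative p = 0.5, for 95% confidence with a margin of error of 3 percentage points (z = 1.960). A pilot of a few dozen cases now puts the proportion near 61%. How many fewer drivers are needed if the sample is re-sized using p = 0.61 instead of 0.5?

52

Conservative (p = 0.5): n = 1.960² × 0.25 / 0.030² ≈ 1067.11 → 1068.
Using p = 0.61: p(1−p) = 0.2379, so n = 1.960² × 0.2379 / 0.030² ≈ 1015.46 → 1016.
Reduction: 1068 − 1016 = 52.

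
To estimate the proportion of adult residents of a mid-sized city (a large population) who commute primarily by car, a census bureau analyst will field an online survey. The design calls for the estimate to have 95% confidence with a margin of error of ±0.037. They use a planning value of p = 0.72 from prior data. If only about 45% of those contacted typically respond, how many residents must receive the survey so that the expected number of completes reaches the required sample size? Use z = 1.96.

1258

Completed interviews needed: n₀ = 1.96² × 0.2016 / 0.037² ≈ 565.72 → 566.
At a 45% response rate, contacts needed = 566 / 0.45 ≈ 1257.78 → 1258.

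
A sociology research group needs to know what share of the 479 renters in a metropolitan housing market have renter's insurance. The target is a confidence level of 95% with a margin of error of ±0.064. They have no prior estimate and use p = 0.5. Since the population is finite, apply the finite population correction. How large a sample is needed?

For 95% confidence, z = 1.960.
Unadjusted: n₀ = 1.960² × 0.50 × 0.50 / 0.064² ≈ 234.47, so n₀ = 235.
Finite population correction with N = 479: n = n₀ / (1 + (n₀−1)/N) = 235 / (1 + 234/479) = 235 / 1.4885 ≈ 157.88.
Rounding up, n = 158.

158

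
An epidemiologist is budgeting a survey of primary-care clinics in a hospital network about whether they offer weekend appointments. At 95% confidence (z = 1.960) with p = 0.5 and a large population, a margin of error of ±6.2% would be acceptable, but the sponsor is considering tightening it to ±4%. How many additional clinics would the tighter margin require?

At ±6.2%: n = 1.960² × 0.2500 / 0.062² ≈ 249.84 → 250.
At ±4%: n = 1.960² × 0.2500 / 0.040² ≈ 600.25 → 601.
Additional respondents: 601 − 250 = 351.

351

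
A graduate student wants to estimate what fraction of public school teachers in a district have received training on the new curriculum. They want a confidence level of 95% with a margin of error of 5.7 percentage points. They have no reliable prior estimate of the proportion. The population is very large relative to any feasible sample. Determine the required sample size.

For 95% confidence, z = 1.960.
With no prior estimate, use p = 0.5, giving p(1−p) = 0.25.
n = z²·p(1−p)/E² = 1.960² × 0.2500 / 0.057² = 3.8416 × 0.2500 / 0.003249 ≈ 295.60.
Rounding up gives n = 296.

296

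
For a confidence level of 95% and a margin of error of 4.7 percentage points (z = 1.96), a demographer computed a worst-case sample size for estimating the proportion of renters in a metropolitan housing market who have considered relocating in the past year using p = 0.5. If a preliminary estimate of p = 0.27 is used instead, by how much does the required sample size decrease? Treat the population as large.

Conservative (p = 0.5): n = 1.96² × 0.25 / 0.047² ≈ 434.77 → 435.
Using p = 0.27: p(1−p) = 0.1971, so n = 1.96² × 0.1971 / 0.047² ≈ 342.77 → 343.
Reduction: 435 − 343 = 92.

92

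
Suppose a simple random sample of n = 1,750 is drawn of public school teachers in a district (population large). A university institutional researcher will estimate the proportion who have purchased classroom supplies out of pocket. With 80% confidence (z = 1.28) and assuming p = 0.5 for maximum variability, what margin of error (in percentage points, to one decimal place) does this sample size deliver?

1.5

SE(p̂) = √[p(1−p)/n] = √[0.2500/1750] = 0.01195.
E = z × SE = 1.28 × 0.01195 = 0.01530, or 1.5 percentage points.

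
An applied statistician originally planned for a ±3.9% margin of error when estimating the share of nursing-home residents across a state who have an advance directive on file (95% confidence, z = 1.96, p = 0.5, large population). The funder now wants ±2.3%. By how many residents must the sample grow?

1184

At ±3.9%: n = 1.96² × 0.2500 / 0.039² ≈ 631.43 → 632.
At ±2.3%: n = 1.96² × 0.2500 / 0.023² ≈ 1815.50 → 1816.
Additional respondents: 1816 − 632 = 1184.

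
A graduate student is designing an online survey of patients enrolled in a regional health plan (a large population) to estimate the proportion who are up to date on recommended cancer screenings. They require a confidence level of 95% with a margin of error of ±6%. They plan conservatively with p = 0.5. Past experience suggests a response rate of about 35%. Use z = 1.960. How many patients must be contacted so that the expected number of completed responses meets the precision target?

Completed interviews needed: n₀ = 1.960² × 0.2500 / 0.060² ≈ 266.78 → 267.
At a 35% response rate, contacts needed = 267 / 0.35 ≈ 762.86 → 763.

763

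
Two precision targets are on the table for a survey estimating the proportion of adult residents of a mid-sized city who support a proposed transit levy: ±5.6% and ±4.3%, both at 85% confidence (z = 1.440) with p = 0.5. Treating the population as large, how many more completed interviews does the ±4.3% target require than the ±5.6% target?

At ±5.6%: n = 1.440² × 0.2500 / 0.056² ≈ 165.31 → 166.
At ±4.3%: n = 1.440² × 0.2500 / 0.043² ≈ 280.37 → 281.
Additional respondents: 281 − 166 = 115.

115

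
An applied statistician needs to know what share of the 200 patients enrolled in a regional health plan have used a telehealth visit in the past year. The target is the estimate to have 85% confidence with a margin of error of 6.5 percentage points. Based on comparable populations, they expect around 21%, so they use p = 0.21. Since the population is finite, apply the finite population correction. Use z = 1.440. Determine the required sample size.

Unadjusted: n₀ = 1.440² × 0.21 × 0.79 / 0.065² ≈ 81.42, so n₀ = 82.
Finite population correction with N = 200: n = n₀ / (1 + (n₀−1)/N) = 82 / (1 + 81/200) = 82 / 1.4050 ≈ 58.36.
Rounding up, n = 59.

59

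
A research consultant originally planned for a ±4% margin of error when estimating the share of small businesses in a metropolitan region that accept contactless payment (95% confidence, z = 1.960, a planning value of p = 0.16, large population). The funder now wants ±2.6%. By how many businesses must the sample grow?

441

At ±4%: n = 1.960² × 0.1344 / 0.040² ≈ 322.69 → 323.
At ±2.6%: n = 1.960² × 0.1344 / 0.026² ≈ 763.77 → 764.
Additional respondents: 764 − 323 = 441.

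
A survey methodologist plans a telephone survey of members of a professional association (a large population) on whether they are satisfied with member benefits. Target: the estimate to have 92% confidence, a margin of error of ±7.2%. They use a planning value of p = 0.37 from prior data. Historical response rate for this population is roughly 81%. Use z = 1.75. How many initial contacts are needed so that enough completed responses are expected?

171

Completed interviews needed: n₀ = 1.75² × 0.2331 / 0.072² ≈ 137.71 → 138.
At an 81% response rate, contacts needed = 138 / 0.81 ≈ 170.37 → 171.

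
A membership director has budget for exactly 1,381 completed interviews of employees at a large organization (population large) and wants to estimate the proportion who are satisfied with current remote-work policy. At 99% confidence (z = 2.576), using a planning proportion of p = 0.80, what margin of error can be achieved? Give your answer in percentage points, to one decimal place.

2.8

SE(p̂) = √[p(1−p)/n] = √[0.1600/1381] = 0.01076.
E = z × SE = 2.576 × 0.01076 = 0.02773, or 2.8 percentage points.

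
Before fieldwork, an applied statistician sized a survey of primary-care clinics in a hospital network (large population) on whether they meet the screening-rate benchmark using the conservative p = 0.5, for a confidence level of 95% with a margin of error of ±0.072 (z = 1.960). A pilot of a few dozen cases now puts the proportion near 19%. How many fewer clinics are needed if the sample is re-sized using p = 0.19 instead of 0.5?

Conservative (p = 0.5): n = 1.960² × 0.25 / 0.072² ≈ 185.26 → 186.
Using p = 0.19: p(1−p) = 0.1539, so n = 1.960² × 0.1539 / 0.072² ≈ 114.05 → 115.
Reduction: 186 − 115 = 71.

71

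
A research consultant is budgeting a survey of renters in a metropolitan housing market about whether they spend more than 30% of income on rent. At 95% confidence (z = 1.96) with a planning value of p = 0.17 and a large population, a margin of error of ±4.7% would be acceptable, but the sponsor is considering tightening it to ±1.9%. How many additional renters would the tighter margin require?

At ±4.7%: n = 1.96² × 0.1411 / 0.047² ≈ 245.38 → 246.
At ±1.9%: n = 1.96² × 0.1411 / 0.019² ≈ 1501.52 → 1502.
Additional respondents: 1502 − 246 = 1256.

1256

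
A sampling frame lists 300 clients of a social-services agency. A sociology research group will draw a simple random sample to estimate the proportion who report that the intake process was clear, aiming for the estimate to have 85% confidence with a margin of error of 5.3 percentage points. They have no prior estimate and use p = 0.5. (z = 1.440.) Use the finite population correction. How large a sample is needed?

115

Unadjusted: n₀ = 1.440² × 0.50 × 0.50 / 0.053² ≈ 184.55, so n₀ = 185.
Finite population correction with N = 300: n = n₀ / (1 + (n₀−1)/N) = 185 / (1 + 184/300) = 185 / 1.6133 ≈ 114.67.
Rounding up, n = 115.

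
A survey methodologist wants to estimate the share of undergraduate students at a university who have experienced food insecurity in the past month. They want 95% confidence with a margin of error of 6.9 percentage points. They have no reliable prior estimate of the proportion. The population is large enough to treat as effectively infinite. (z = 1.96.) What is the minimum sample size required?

202

With no prior estimate, use p = 0.5, giving p(1−p) = 0.25.
n = z²·p(1−p)/E² = 1.96² × 0.2500 / 0.069² = 3.8416 × 0.2500 / 0.004761 ≈ 201.72.
Rounding up gives n = 202.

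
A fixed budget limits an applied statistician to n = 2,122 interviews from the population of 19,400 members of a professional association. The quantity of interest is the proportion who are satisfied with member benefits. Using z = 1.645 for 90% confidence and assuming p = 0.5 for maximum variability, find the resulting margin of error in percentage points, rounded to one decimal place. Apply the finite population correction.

1.7

Finite-population factor: (N−n)/(N−1) = (19400−2122)/(19400−1) = 0.8907.
SE(p̂) = √[p(1−p)/n · (N−n)/(N−1)] = √[0.2500/2122 × 0.8907] = 0.01024.
E = z × SE = 1.645 × 0.01024 = 0.01685 ≈ 1.7 percentage points.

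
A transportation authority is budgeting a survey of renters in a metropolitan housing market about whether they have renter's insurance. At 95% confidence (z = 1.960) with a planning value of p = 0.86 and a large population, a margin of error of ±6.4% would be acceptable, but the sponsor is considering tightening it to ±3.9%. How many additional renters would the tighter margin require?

192

At ±6.4%: n = 1.960² × 0.1204 / 0.064² ≈ 112.92 → 113.
At ±3.9%: n = 1.960² × 0.1204 / 0.039² ≈ 304.10 → 305.
Additional respondents: 305 − 113 = 192.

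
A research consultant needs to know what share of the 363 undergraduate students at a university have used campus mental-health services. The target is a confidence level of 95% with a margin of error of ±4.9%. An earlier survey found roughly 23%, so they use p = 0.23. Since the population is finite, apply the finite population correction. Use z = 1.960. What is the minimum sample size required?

160

Unadjusted: n₀ = 1.960² × 0.23 × 0.77 / 0.049² ≈ 283.36, so n₀ = 284.
Finite population correction with N = 363: n = n₀ / (1 + (n₀−1)/N) = 284 / (1 + 283/363) = 284 / 1.7796 ≈ 159.59.
Rounding up, n = 160.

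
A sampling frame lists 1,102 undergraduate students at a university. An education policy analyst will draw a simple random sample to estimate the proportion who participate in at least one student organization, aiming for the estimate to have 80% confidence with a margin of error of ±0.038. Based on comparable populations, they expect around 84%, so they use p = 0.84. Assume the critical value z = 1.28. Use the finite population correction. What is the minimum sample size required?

Unadjusted: n₀ = 1.28² × 0.84 × 0.16 / 0.038² ≈ 152.49, so n₀ = 153.
Finite population correction with N = 1,102: n = n₀ / (1 + (n₀−1)/N) = 153 / (1 + 152/1102) = 153 / 1.1379 ≈ 134.45.
Rounding up, n = 135.

135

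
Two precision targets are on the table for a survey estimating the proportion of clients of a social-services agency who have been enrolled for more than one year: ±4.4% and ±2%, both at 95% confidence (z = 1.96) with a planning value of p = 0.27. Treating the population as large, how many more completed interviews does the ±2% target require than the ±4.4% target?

At ±4.4%: n = 1.96² × 0.1971 / 0.044² ≈ 391.11 → 392.
At ±2%: n = 1.96² × 0.1971 / 0.020² ≈ 1892.95 → 1893.
Additional respondents: 1893 − 392 = 1501.

1501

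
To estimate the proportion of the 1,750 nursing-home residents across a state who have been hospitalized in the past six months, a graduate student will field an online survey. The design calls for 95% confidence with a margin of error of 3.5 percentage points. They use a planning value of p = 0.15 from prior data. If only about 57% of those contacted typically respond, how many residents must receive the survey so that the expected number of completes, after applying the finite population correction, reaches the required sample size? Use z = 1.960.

572

Completed interviews needed (unadjusted): n₀ = 1.960² × 0.1275 / 0.035² ≈ 399.84 → 400.
FPC for N = 1,750: n = 400 / (1 + 399/1750) = 400 / 1.2280 ≈ 325.73 → 326.
At a 57% response rate, contacts needed = 326 / 0.57 ≈ 571.93 → 572.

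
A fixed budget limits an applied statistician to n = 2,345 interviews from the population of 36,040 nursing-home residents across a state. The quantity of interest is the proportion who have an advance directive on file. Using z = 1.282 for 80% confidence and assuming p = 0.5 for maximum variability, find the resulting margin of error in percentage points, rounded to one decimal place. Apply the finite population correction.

1.3

Finite-population factor: (N−n)/(N−1) = (36040−2345)/(36040−1) = 0.9350.
SE(p̂) = √[p(1−p)/n · (N−n)/(N−1)] = √[0.2500/2345 × 0.9350] = 0.00998.
E = z × SE = 1.282 × 0.00998 = 0.01280 ≈ 1.3 percentage points.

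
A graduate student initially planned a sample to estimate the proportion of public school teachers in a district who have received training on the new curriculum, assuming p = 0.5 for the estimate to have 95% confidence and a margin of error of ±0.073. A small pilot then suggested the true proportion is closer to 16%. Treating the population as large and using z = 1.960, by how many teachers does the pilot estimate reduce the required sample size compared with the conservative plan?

84

Conservative (p = 0.5): n = 1.960² × 0.25 / 0.073² ≈ 180.22 → 181.
Using p = 0.16: p(1−p) = 0.1344, so n = 1.960² × 0.1344 / 0.073² ≈ 96.89 → 97.
Reduction: 181 − 97 = 84.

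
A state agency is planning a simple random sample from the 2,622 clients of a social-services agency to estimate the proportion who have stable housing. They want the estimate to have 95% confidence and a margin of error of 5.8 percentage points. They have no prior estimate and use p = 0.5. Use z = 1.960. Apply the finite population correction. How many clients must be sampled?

258

Unadjusted: n₀ = 1.960² × 0.50 × 0.50 / 0.058² ≈ 285.49, so n₀ = 286.
Finite population correction with N = 2,622: n = n₀ / (1 + (n₀−1)/N) = 286 / (1 + 285/2622) = 286 / 1.1087 ≈ 257.96.
Rounding up, n = 258.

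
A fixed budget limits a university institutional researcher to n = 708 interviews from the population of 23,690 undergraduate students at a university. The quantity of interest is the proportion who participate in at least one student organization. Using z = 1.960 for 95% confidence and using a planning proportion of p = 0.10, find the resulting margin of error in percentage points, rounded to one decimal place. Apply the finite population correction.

Finite-population factor: (N−n)/(N−1) = (23690−708)/(23690−1) = 0.9702.
SE(p̂) = √[p(1−p)/n · (N−n)/(N−1)] = √[0.0900/708 × 0.9702] = 0.01111.
E = z × SE = 1.960 × 0.01111 = 0.02177 ≈ 2.2 percentage points.

2.2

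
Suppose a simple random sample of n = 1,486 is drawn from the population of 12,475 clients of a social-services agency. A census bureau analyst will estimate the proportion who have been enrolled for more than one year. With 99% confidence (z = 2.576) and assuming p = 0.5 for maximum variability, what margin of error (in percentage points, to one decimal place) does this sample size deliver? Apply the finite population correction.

3.1

Finite-population factor: (N−n)/(N−1) = (12475−1486)/(12475−1) = 0.8810.
SE(p̂) = √[p(1−p)/n · (N−n)/(N−1)] = √[0.2500/1486 × 0.8810] = 0.01217.
E = z × SE = 2.576 × 0.01217 = 0.03136 ≈ 3.1 percentage points.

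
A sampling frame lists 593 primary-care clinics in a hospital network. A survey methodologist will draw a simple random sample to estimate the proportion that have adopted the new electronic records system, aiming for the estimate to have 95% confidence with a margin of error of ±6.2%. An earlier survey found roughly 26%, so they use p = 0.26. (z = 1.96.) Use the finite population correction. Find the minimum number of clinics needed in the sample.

Unadjusted: n₀ = 1.96² × 0.26 × 0.74 / 0.062² ≈ 192.28, so n₀ = 193.
Finite population correction with N = 593: n = n₀ / (1 + (n₀−1)/N) = 193 / (1 + 192/593) = 193 / 1.3238 ≈ 145.79.
Rounding up, n = 146.

146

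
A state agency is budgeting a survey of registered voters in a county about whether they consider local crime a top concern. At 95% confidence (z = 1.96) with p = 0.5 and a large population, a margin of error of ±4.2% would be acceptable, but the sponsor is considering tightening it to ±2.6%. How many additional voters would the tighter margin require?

At ±4.2%: n = 1.96² × 0.2500 / 0.042² ≈ 544.44 → 545.
At ±2.6%: n = 1.96² × 0.2500 / 0.026² ≈ 1420.71 → 1421.
Additional respondents: 1421 − 545 = 876.

876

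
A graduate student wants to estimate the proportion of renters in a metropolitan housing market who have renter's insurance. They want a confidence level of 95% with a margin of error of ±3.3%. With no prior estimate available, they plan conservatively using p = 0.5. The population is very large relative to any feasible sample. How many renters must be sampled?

For 95% confidence, z = 1.960.
With p = 0.5, p(1−p) = 0.25.
n = z²·p(1−p)/E² = 1.960² × 0.2500 / 0.033² = 3.8416 × 0.2500 / 0.001089 ≈ 881.91.
Rounding up gives n = 882.

882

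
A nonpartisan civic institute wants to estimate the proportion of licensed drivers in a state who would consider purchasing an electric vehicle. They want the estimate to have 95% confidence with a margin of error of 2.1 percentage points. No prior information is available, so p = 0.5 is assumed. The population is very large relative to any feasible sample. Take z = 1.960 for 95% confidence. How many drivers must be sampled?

2178

With p = 0.5, p(1−p) = 0.25.
n = z²·p(1−p)/E² = 1.960² × 0.2500 / 0.021² = 3.8416 × 0.2500 / 0.000441 ≈ 2177.78.
Rounding up gives n = 2178.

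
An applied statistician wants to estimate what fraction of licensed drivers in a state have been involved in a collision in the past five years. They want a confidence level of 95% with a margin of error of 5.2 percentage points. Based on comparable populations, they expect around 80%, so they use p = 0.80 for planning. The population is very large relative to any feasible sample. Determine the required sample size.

228

For 95% confidence, z = 1.960.
With p = 0.80, p(1−p) = 0.1600.
n = z²·p(1−p)/E² = 1.960² × 0.1600 / 0.052² = 3.8416 × 0.1600 / 0.002704 ≈ 227.31.
Rounding up gives n = 228.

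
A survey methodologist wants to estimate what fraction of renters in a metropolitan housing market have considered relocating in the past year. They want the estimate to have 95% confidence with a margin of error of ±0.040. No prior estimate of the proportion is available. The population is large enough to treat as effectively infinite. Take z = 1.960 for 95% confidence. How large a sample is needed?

601

With no prior estimate, use p = 0.5, giving p(1−p) = 0.25.
n = z²·p(1−p)/E² = 1.960² × 0.2500 / 0.040² = 3.8416 × 0.2500 / 0.001600 ≈ 600.25.
Rounding up gives n = 601.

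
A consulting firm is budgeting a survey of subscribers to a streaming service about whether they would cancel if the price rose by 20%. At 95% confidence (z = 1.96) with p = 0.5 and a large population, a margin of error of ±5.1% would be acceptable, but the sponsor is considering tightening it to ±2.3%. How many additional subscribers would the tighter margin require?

At ±5.1%: n = 1.96² × 0.2500 / 0.051² ≈ 369.24 → 370.
At ±2.3%: n = 1.96² × 0.2500 / 0.023² ≈ 1815.50 → 1816.
Additional respondents: 1816 − 370 = 1446.

1446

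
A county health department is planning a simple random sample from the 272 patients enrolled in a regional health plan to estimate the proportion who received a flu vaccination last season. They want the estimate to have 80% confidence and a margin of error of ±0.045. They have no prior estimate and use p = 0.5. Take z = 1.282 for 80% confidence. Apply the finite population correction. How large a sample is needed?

117

Unadjusted: n₀ = 1.282² × 0.50 × 0.50 / 0.045² ≈ 202.90, so n₀ = 203.
Finite population correction with N = 272: n = n₀ / (1 + (n₀−1)/N) = 203 / (1 + 202/272) = 203 / 1.7426 ≈ 116.49.
Rounding up, n = 117.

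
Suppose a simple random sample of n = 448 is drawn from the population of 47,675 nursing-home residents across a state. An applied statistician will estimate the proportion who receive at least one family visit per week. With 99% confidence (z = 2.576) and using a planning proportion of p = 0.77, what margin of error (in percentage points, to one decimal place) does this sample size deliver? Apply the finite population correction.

5.1

Finite-population factor: (N−n)/(N−1) = (47675−448)/(47675−1) = 0.9906.
SE(p̂) = √[p(1−p)/n · (N−n)/(N−1)] = √[0.1771/448 × 0.9906] = 0.01979.
E = z × SE = 2.576 × 0.01979 = 0.05098 ≈ 5.1 percentage points.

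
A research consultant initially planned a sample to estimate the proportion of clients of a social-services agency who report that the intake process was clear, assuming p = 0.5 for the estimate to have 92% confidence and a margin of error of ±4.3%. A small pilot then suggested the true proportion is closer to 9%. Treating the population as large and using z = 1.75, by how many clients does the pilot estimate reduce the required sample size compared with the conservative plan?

279

Conservative (p = 0.5): n = 1.75² × 0.25 / 0.043² ≈ 414.08 → 415.
Using p = 0.09: p(1−p) = 0.0819, so n = 1.75² × 0.0819 / 0.043² ≈ 135.65 → 136.
Reduction: 415 − 136 = 279.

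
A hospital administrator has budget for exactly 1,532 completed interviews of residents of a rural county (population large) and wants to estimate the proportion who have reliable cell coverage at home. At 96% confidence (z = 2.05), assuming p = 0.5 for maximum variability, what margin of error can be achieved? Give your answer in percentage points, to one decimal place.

2.6

SE(p̂) = √[p(1−p)/n] = √[0.2500/1532] = 0.01277.
E = z × SE = 2.05 × 0.01277 = 0.02619, or 2.6 percentage points.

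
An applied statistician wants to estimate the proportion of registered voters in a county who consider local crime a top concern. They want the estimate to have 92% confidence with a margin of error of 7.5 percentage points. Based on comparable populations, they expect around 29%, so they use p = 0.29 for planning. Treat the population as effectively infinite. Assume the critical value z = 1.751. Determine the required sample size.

With p = 0.29, p(1−p) = 0.2059.
n = z²·p(1−p)/E² = 1.751² × 0.2059 / 0.075² = 3.0660 × 0.2059 / 0.005625 ≈ 112.23.
Rounding up gives n = 113.

113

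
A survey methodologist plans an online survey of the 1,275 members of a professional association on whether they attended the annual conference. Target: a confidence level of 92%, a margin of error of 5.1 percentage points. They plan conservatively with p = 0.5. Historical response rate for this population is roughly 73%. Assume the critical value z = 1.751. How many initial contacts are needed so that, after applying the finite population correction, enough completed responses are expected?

329

Completed interviews needed (unadjusted): n₀ = 1.751² × 0.2500 / 0.051² ≈ 294.69 → 295.
FPC for N = 1,275: n = 295 / (1 + 294/1275) = 295 / 1.2306 ≈ 239.72 → 240.
At a 73% response rate, contacts needed = 240 / 0.73 ≈ 328.77 → 329.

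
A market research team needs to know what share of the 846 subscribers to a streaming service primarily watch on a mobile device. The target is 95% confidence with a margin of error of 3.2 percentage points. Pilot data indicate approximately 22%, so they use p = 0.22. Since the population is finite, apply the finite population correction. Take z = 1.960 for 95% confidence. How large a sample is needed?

366

Unadjusted: n₀ = 1.960² × 0.22 × 0.78 / 0.032² ≈ 643.77, so n₀ = 644.
Finite population correction with N = 846: n = n₀ / (1 + (n₀−1)/N) = 644 / (1 + 643/846) = 644 / 1.7600 ≈ 365.90.
Rounding up, n = 366.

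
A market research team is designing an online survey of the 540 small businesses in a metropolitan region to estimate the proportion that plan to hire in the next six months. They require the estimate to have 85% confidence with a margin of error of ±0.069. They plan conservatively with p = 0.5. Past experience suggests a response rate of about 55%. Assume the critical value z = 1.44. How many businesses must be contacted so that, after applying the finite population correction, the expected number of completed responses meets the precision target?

Completed interviews needed (unadjusted): n₀ = 1.44² × 0.2500 / 0.069² ≈ 108.88 → 109.
FPC for N = 540: n = 109 / (1 + 108/540) = 109 / 1.2000 ≈ 90.83 → 91.
At a 55% response rate, contacts needed = 91 / 0.55 ≈ 165.45 → 166.

166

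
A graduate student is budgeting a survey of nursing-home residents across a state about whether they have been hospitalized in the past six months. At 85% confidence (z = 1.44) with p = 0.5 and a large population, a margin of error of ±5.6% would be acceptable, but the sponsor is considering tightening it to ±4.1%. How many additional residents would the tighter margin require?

At ±5.6%: n = 1.44² × 0.2500 / 0.056² ≈ 165.31 → 166.
At ±4.1%: n = 1.44² × 0.2500 / 0.041² ≈ 308.39 → 309.
Additional respondents: 309 − 166 = 143.

143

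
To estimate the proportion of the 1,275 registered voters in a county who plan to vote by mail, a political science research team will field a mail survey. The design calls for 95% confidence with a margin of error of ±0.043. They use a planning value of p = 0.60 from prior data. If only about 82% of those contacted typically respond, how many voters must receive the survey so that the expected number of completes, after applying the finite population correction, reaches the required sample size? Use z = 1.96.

Completed interviews needed (unadjusted): n₀ = 1.96² × 0.2400 / 0.043² ≈ 498.64 → 499.
FPC for N = 1,275: n = 499 / (1 + 498/1275) = 499 / 1.3906 ≈ 358.84 → 359.
At an 82% response rate, contacts needed = 359 / 0.82 ≈ 437.80 → 438.

438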